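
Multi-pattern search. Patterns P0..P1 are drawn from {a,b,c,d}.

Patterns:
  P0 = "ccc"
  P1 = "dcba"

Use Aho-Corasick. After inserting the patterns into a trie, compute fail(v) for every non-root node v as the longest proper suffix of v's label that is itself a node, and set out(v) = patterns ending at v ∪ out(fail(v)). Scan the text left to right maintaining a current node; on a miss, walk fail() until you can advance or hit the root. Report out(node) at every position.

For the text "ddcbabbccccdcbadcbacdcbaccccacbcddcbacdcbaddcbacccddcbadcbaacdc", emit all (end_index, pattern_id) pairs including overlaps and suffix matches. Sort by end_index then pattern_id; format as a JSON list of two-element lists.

Construct AC machine:
Trie (insert patterns):
  n0 'ε': c→1 d→4
  n1 'c': c→2
  n2 'cc': c→3
  n3 'ccc': ·  [P0 ends]
  n4 'd': c→5
  n5 'dc': b→6
  n6 'dcb': a→7
  n7 'dcba': ·  [P1 ends]

Failure links (BFS by depth):
  fail(1) 'c': from fail(0)=0 chase 'c': 0 ⇒ 0;  out=∅∪out(0)=∅
  fail(4) 'd': from fail(0)=0 chase 'd': 0 ⇒ 0;  out=∅∪out(0)=∅
  fail(2) 'cc': from fail(1)=0 chase 'c': 0 ⇒ 1;  out=∅∪out(1)=∅
  fail(5) 'dc': from fail(4)=0 chase 'c': 0 ⇒ 1;  out=∅∪out(1)=∅
  fail(3) 'ccc': from fail(2)=1 chase 'c': 1 ⇒ 2;  out={0}∪out(2)={0}
  fail(6) 'dcb': from fail(5)=1 chase 'b': 1→0 ⇒ 0;  out=∅∪out(0)=∅
  fail(7) 'dcba': from fail(6)=0 chase 'a': 0 ⇒ 0;  out={1}∪out(0)={1}

Run:
pos 0 'd': at 4
pos 1 'd': at 4 ·f
pos 2 'c': at 5
pos 3 'b': at 6
pos 4 'a': at 7  ** P1@[1:4]
pos 5 'b': at 0 ·f
pos 6 'b': at 0
pos 7 'c': at 1
pos 8 'c': at 2
pos 9 'c': at 3  ** P0@[7:9]
pos 10 'c': at 3 ·f  ** P0@[8:10]
pos 11 'd': at 4 ·f
pos 12 'c': at 5
pos 13 'b': at 6
pos 14 'a': at 7  ** P1@[11:14]
pos 15 'd': at 4 ·f
pos 16 'c': at 5
pos 17 'b': at 6
pos 18 'a': at 7  ** P1@[15:18]
pos 19 'c': at 1 ·f
pos 20 'd': at 4 ·f
pos 21 'c': at 5
pos 22 'b': at 6
pos 23 'a': at 7  ** P1@[20:23]
pos 24 'c': at 1 ·f
pos 25 'c': at 2
pos 26 'c': at 3  ** P0@[24:26]
pos 27 'c': at 3 ·f  ** P0@[25:27]
pos 28 'a': at 0 ·f
pos 29 'c': at 1
pos 30 'b': at 0 ·f
pos 31 'c': at 1
pos 32 'd': at 4 ·f
pos 33 'd': at 4 ·f
pos 34 'c': at 5
pos 35 'b': at 6
pos 36 'a': at 7  ** P1@[33:36]
pos 37 'c': at 1 ·f
pos 38 'd': at 4 ·f
pos 39 'c': at 5
pos 40 'b': at 6
pos 41 'a': at 7  ** P1@[38:41]
pos 42 'd': at 4 ·f
pos 43 'd': at 4 ·f
pos 44 'c': at 5
pos 45 'b': at 6
pos 46 'a': at 7  ** P1@[43:46]
pos 47 'c': at 1 ·f
pos 48 'c': at 2
pos 49 'c': at 3  ** P0@[47:49]
pos 50 'd': at 4 ·f
pos 51 'd': at 4 ·f
pos 52 'c': at 5
pos 53 'b': at 6
pos 54 'a': at 7  ** P1@[51:54]
pos 55 'd': at 4 ·f
pos 56 'c': at 5
pos 57 'b': at 6
pos 58 'a': at 7  ** P1@[55:58]
pos 59 'a': at 0 ·f
pos 60 'c': at 1
pos 61 'd': at 4 ·f
pos 62 'c': at 5

All matches (sorted): [[4,1],[9,0],[10,0],[14,1],[18,1],[23,1],[26,0],[27,0],[36,1],[41,1],[46,1],[49,0],[54,1],[58,1]]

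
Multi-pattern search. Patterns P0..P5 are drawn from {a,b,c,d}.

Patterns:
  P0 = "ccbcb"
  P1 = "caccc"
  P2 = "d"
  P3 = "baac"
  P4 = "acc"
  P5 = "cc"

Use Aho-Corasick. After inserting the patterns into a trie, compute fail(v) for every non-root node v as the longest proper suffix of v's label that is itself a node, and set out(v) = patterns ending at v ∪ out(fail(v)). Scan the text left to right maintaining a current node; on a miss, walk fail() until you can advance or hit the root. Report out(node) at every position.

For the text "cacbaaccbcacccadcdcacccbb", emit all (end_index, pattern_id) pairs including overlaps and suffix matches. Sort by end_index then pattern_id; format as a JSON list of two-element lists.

Construct AC machine:
Trie (insert patterns):
  0='ε' goto a→15 b→11 c→1 d→10
  1='c' goto a→6 c→2
  2='cc' goto b→3  ←P5
  3='ccb' goto c→4
  4='ccbc' goto b→5
  5='ccbcb' goto ·  ←P0
  6='ca' goto c→7
  7='cac' goto c→8
  8='cacc' goto c→9
  9='caccc' goto ·  ←P1
  10='d' goto ·  ←P2
  11='b' goto a→12
  12='ba' goto a→13
  13='baa' goto c→14
  14='baac' goto ·  ←P3
  15='a' goto c→16
  16='ac' goto c→17
  17='acc' goto ·  ←P4

BFS fail/out derivation:
  fail(1) 'c': from fail(0)=0 chase 'c': 0 ⇒ 0;  out=∅∪out(0)=∅
  fail(10) 'd': from fail(0)=0 chase 'd': 0 ⇒ 0;  out={2}∪out(0)={2}
  fail(11) 'b': from fail(0)=0 chase 'b': 0 ⇒ 0;  out=∅∪out(0)=∅
  fail(15) 'a': from fail(0)=0 chase 'a': 0 ⇒ 0;  out=∅∪out(0)=∅
  fail(2) 'cc': from fail(1)=0 chase 'c': 0 ⇒ 1;  out={5}∪out(1)={5}
  fail(6) 'ca': from fail(1)=0 chase 'a': 0 ⇒ 15;  out=∅∪out(15)=∅
  fail(12) 'ba': from fail(11)=0 chase 'a': 0 ⇒ 15;  out=∅∪out(15)=∅
  fail(16) 'ac': from fail(15)=0 chase 'c': 0 ⇒ 1;  out=∅∪out(1)=∅
  fail(3) 'ccb': from fail(2)=1 chase 'b': 1→0 ⇒ 11;  out=∅∪out(11)=∅
  fail(7) 'cac': from fail(6)=15 chase 'c': 15 ⇒ 16;  out=∅∪out(16)=∅
  fail(13) 'baa': from fail(12)=15 chase 'a': 15→0 ⇒ 15;  out=∅∪out(15)=∅
  fail(17) 'acc': from fail(16)=1 chase 'c': 1 ⇒ 2;  out={4}∪out(2)={4,5}
  fail(4) 'ccbc': from fail(3)=11 chase 'c': 11→0 ⇒ 1;  out=∅∪out(1)=∅
  fail(8) 'cacc': from fail(7)=16 chase 'c': 16 ⇒ 17;  out=∅∪out(17)={4,5}
  fail(14) 'baac': from fail(13)=15 chase 'c': 15 ⇒ 16;  out={3}∪out(16)={3}
  fail(5) 'ccbcb': from fail(4)=1 chase 'b': 1→0 ⇒ 11;  out={0}∪out(11)={0}
  fail(9) 'caccc': from fail(8)=17 chase 'c': 17→2→1 ⇒ 2;  out={1}∪out(2)={1,5}

Scan:
pos 0 'c': at 1
pos 1 'a': at 6
pos 2 'c': at 7
pos 3 'b': at 11 ·f
pos 4 'a': at 12
pos 5 'a': at 13
pos 6 'c': at 14  → match P3@[3:6]
pos 7 'c': at 17 ·f  → match P4@[5:7],P5@[6:7]
pos 8 'b': at 3 ·f
pos 9 'c': at 4
pos 10 'a': at 6 ·f
pos 11 'c': at 7
pos 12 'c': at 8  → match P4@[10:12],P5@[11:12]
pos 13 'c': at 9  → match P1@[9:13],P5@[12:13]
pos 14 'a': at 6 ·f
pos 15 'd': at 10 ·f  → match P2@[15:15]
pos 16 'c': at 1 ·f
pos 17 'd': at 10 ·f  → match P2@[17:17]
pos 18 'c': at 1 ·f
pos 19 'a': at 6
pos 20 'c': at 7
pos 21 'c': at 8  → match P4@[19:21],P5@[20:21]
pos 22 'c': at 9  → match P1@[18:22],P5@[21:22]
pos 23 'b': at 3 ·f
pos 24 'b': at 11 ·f

Result: [[6,3],[7,4],[7,5],[12,4],[12,5],[13,1],[13,5],[15,2],[17,2],[21,4],[21,5],[22,1],[22,5]]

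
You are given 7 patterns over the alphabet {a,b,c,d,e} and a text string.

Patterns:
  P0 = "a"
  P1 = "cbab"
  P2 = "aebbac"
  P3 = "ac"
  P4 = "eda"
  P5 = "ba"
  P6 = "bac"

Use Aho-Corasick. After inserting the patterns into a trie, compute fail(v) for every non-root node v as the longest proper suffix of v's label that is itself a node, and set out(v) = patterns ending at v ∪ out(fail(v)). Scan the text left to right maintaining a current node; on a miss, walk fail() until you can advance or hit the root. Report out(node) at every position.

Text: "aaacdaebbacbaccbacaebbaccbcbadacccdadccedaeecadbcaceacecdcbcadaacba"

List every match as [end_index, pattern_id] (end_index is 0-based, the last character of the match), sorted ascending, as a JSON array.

Build automaton:
Trie nodes:
  0='ε' goto a→1 b→15 c→2 e→12
  1='a' goto c→11 e→6  ←P0
  2='c' goto b→3
  3='cb' goto a→4
  4='cba' goto b→5
  5='cbab' goto ·  ←P1
  6='ae' goto b→7
  7='aeb' goto b→8
  8='aebb' goto a→9
  9='aebba' goto c→10
  10='aebbac' goto ·  ←P2
  11='ac' goto ·  ←P3
  12='e' goto d→13
  13='ed' goto a→14
  14='eda' goto ·  ←P4
  15='b' goto a→16
  16='ba' goto c→17  ←P5
  17='bac' goto ·  ←P6

Failure links (BFS by depth):
  n1('a'): parent n0 fail=0; on 'a' 0 → fail=0;  out {0}∪∅={0}
  n2('c'): parent n0 fail=0; on 'c' 0 → fail=0;  out ∅∪∅=∅
  n12('e'): parent n0 fail=0; on 'e' 0 → fail=0;  out ∅∪∅=∅
  n15('b'): parent n0 fail=0; on 'b' 0 → fail=0;  out ∅∪∅=∅
  n3('cb'): parent n2 fail=0; on 'b' 0 → fail=15;  out ∅∪∅=∅
  n6('ae'): parent n1 fail=0; on 'e' 0 → fail=12;  out ∅∪∅=∅
  n11('ac'): parent n1 fail=0; on 'c' 0 → fail=2;  out {3}∪∅={3}
  n13('ed'): parent n12 fail=0; on 'd' 0 → fail=0;  out ∅∪∅=∅
  n16('ba'): parent n15 fail=0; on 'a' 0 → fail=1;  out {5}∪{0}={0,5}
  n4('cba'): parent n3 fail=15; on 'a' 15 → fail=16;  out ∅∪{0,5}={0,5}
  n7('aeb'): parent n6 fail=12; on 'b' 12→0 → fail=15;  out ∅∪∅=∅
  n14('eda'): parent n13 fail=0; on 'a' 0 → fail=1;  out {4}∪{0}={0,4}
  n17('bac'): parent n16 fail=1; on 'c' 1 → fail=11;  out {6}∪{3}={3,6}
  n5('cbab'): parent n4 fail=16; on 'b' 16→1→0 → fail=15;  out {1}∪∅={1}
  n8('aebb'): parent n7 fail=15; on 'b' 15→0 → fail=15;  out ∅∪∅=∅
  n9('aebba'): parent n8 fail=15; on 'a' 15 → fail=16;  out ∅∪{0,5}={0,5}
  n10('aebbac'): parent n9 fail=16; on 'c' 16 → fail=17;  out {2}∪{3,6}={2,3,6}

Run:
pos 0 'a': at 1  emit P0@[0:0]
pos 1 'a': at 1 (fail-walked)  emit P0@[1:1]
pos 2 'a': at 1 (fail-walked)  emit P0@[2:2]
pos 3 'c': at 11  emit P3@[2:3]
pos 4 'd': at 0 (fail-walked)
pos 5 'a': at 1  emit P0@[5:5]
pos 6 'e': at 6
pos 7 'b': at 7
pos 8 'b': at 8
pos 9 'a': at 9  emit P0@[9:9],P5@[8:9]
pos 10 'c': at 10  emit P2@[5:10],P3@[9:10],P6@[8:10]
pos 11 'b': at 3 (fail-walked)
pos 12 'a': at 4  emit P0@[12:12],P5@[11:12]
pos 13 'c': at 17 (fail-walked)  emit P3@[12:13],P6@[11:13]
pos 14 'c': at 2 (fail-walked)
pos 15 'b': at 3
pos 16 'a': at 4  emit P0@[16:16],P5@[15:16]
pos 17 'c': at 17 (fail-walked)  emit P3@[16:17],P6@[15:17]
pos 18 'a': at 1 (fail-walked)  emit P0@[18:18]
pos 19 'e': at 6
pos 20 'b': at 7
pos 21 'b': at 8
pos 22 'a': at 9  emit P0@[22:22],P5@[21:22]
pos 23 'c': at 10  emit P2@[18:23],P3@[22:23],P6@[21:23]
pos 24 'c': at 2 (fail-walked)
pos 25 'b': at 3
pos 26 'c': at 2 (fail-walked)
pos 27 'b': at 3
pos 28 'a': at 4  emit P0@[28:28],P5@[27:28]
pos 29 'd': at 0 (fail-walked)
pos 30 'a': at 1  emit P0@[30:30]
pos 31 'c': at 11  emit P3@[30:31]
pos 32 'c': at 2 (fail-walked)
pos 33 'c': at 2 (fail-walked)
pos 34 'd': at 0 (fail-walked)
pos 35 'a': at 1  emit P0@[35:35]
pos 36 'd': at 0 (fail-walked)
pos 37 'c': at 2
pos 38 'c': at 2 (fail-walked)
pos 39 'e': at 12 (fail-walked)
pos 40 'd': at 13
pos 41 'a': at 14  emit P0@[41:41],P4@[39:41]
pos 42 'e': at 6 (fail-walked)
pos 43 'e': at 12 (fail-walked)
pos 44 'c': at 2 (fail-walked)
pos 45 'a': at 1 (fail-walked)  emit P0@[45:45]
pos 46 'd': at 0 (fail-walked)
pos 47 'b': at 15
pos 48 'c': at 2 (fail-walked)
pos 49 'a': at 1 (fail-walked)  emit P0@[49:49]
pos 50 'c': at 11  emit P3@[49:50]
pos 51 'e': at 12 (fail-walked)
pos 52 'a': at 1 (fail-walked)  emit P0@[52:52]
pos 53 'c': at 11  emit P3@[52:53]
pos 54 'e': at 12 (fail-walked)
pos 55 'c': at 2 (fail-walked)
pos 56 'd': at 0 (fail-walked)
pos 57 'c': at 2
pos 58 'b': at 3
pos 59 'c': at 2 (fail-walked)
pos 60 'a': at 1 (fail-walked)  emit P0@[60:60]
pos 61 'd': at 0 (fail-walked)
pos 62 'a': at 1  emit P0@[62:62]
pos 63 'a': at 1 (fail-walked)  emit P0@[63:63]
pos 64 'c': at 11  emit P3@[63:64]
pos 65 'b': at 3 (fail-walked)
pos 66 'a': at 4  emit P0@[66:66],P5@[65:66]

Result: [[0,0],[1,0],[2,0],[3,3],[5,0],[9,0],[9,5],[10,2],[10,3],[10,6],[12,0],[12,5],[13,3],[13,6],[16,0],[16,5],[17,3],[17,6],[18,0],[22,0],[22,5],[23,2],[23,3],[23,6],[28,0],[28,5],[30,0],[31,3],[35,0],[41,0],[41,4],[45,0],[49,0],[50,3],[52,0],[53,3],[60,0],[62,0],[63,0],[64,3],[66,0],[66,5]]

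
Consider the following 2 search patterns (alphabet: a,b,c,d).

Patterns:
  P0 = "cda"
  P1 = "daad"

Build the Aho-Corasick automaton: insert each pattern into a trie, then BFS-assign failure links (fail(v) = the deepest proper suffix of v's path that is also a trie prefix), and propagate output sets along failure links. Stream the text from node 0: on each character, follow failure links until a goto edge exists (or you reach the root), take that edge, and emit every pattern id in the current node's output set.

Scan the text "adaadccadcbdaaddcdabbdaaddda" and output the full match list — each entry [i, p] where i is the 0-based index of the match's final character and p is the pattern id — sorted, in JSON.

Build:
Trie nodes:
  n0 'ε': c→1 d→4
  n1 'c': d→2
  n2 'cd': a→3
  n3 'cda': ·  [P0 ends]
  n4 'd': a→5
  n5 'da': a→6
  n6 'daa': d→7
  n7 'daad': ·  [P1 ends]

BFS fail/out derivation:
  fail(1) 'c': from fail(0)=0 chase 'c': 0 ⇒ 0;  out=∅∪out(0)=∅
  fail(4) 'd': from fail(0)=0 chase 'd': 0 ⇒ 0;  out=∅∪out(0)=∅
  fail(2) 'cd': from fail(1)=0 chase 'd': 0 ⇒ 4;  out=∅∪out(4)=∅
  fail(5) 'da': from fail(4)=0 chase 'a': 0 ⇒ 0;  out=∅∪out(0)=∅
  fail(3) 'cda': from fail(2)=4 chase 'a': 4 ⇒ 5;  out={0}∪out(5)={0}
  fail(6) 'daa': from fail(5)=0 chase 'a': 0 ⇒ 0;  out=∅∪out(0)=∅
  fail(7) 'daad': from fail(6)=0 chase 'd': 0 ⇒ 4;  out={1}∪out(4)={1}

Text stream:
pos 0 'a': at 0
pos 1 'd': at 4
pos 2 'a': at 5
pos 3 'a': at 6
pos 4 'd': at 7  ** P1@[1:4]
pos 5 'c': at 1 (fail-walked)
pos 6 'c': at 1 (fail-walked)
pos 7 'a': at 0 (fail-walked)
pos 8 'd': at 4
pos 9 'c': at 1 (fail-walked)
pos 10 'b': at 0 (fail-walked)
pos 11 'd': at 4
pos 12 'a': at 5
pos 13 'a': at 6
pos 14 'd': at 7  ** P1@[11:14]
pos 15 'd': at 4 (fail-walked)
pos 16 'c': at 1 (fail-walked)
pos 17 'd': at 2
pos 18 'a': at 3  ** P0@[16:18]
pos 19 'b': at 0 (fail-walked)
pos 20 'b': at 0
pos 21 'd': at 4
pos 22 'a': at 5
pos 23 'a': at 6
pos 24 'd': at 7  ** P1@[21:24]
pos 25 'd': at 4 (fail-walked)
pos 26 'd': at 4 (fail-walked)
pos 27 'a': at 5

Matches: [[4,1],[14,1],[18,0],[24,1]]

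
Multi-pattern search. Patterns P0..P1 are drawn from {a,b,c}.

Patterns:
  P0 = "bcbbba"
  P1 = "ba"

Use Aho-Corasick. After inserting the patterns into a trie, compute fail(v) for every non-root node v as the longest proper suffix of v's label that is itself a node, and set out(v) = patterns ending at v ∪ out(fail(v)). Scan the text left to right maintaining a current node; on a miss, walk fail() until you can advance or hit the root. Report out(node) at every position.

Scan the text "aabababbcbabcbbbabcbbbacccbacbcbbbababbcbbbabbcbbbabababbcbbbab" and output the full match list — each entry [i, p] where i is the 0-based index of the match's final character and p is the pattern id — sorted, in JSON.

Build:
Trie nodes:
  0='ε' goto b→1
  1='b' goto a→7 c→2
  2='bc' goto b→3
  3='bcb' goto b→4
  4='bcbb' goto b→5
  5='bcbbb' goto a→6
  6='bcbbba' goto ·  ←P0
  7='ba' goto ·  ←P1

BFS fail/out derivation:
  n1('b'): parent n0 fail=0; on 'b' 0 → fail=0;  out ∅∪∅=∅
  n2('bc'): parent n1 fail=0; on 'c' 0 → fail=0;  out ∅∪∅=∅
  n7('ba'): parent n1 fail=0; on 'a' 0 → fail=0;  out {1}∪∅={1}
  n3('bcb'): parent n2 fail=0; on 'b' 0 → fail=1;  out ∅∪∅=∅
  n4('bcbb'): parent n3 fail=1; on 'b' 1→0 → fail=1;  out ∅∪∅=∅
  n5('bcbbb'): parent n4 fail=1; on 'b' 1→0 → fail=1;  out ∅∪∅=∅
  n6('bcbbba'): parent n5 fail=1; on 'a' 1 → fail=7;  out {0}∪{1}={0,1}

Scan:
[0] read 'a'  n0⇒n0
[1] read 'a'  n0⇒n0
[2] read 'b'  n0⇒n1
[3] read 'a'  n1⇒n7  → match P1@[2:3]
[4] read 'b'  n7⇒n1 (via fail)
[5] read 'a'  n1⇒n7  → match P1@[4:5]
[6] read 'b'  n7⇒n1 (via fail)
[7] read 'b'  n1⇒n1 (via fail)
[8] read 'c'  n1⇒n2
[9] read 'b'  n2⇒n3
[10] read 'a'  n3⇒n7 (via fail)  → match P1@[9:10]
[11] read 'b'  n7⇒n1 (via fail)
[12] read 'c'  n1⇒n2
[13] read 'b'  n2⇒n3
[14] read 'b'  n3⇒n4
[15] read 'b'  n4⇒n5
[16] read 'a'  n5⇒n6  → match P0@[11:16],P1@[15:16]
[17] read 'b'  n6⇒n1 (via fail)
[18] read 'c'  n1⇒n2
[19] read 'b'  n2⇒n3
[20] read 'b'  n3⇒n4
[21] read 'b'  n4⇒n5
[22] read 'a'  n5⇒n6  → match P0@[17:22],P1@[21:22]
[23] read 'c'  n6⇒n0 (via fail)
[24] read 'c'  n0⇒n0
[25] read 'c'  n0⇒n0
[26] read 'b'  n0⇒n1
[27] read 'a'  n1⇒n7  → match P1@[26:27]
[28] read 'c'  n7⇒n0 (via fail)
[29] read 'b'  n0⇒n1
[30] read 'c'  n1⇒n2
[31] read 'b'  n2⇒n3
[32] read 'b'  n3⇒n4
[33] read 'b'  n4⇒n5
[34] read 'a'  n5⇒n6  → match P0@[29:34],P1@[33:34]
[35] read 'b'  n6⇒n1 (via fail)
[36] read 'a'  n1⇒n7  → match P1@[35:36]
[37] read 'b'  n7⇒n1 (via fail)
[38] read 'b'  n1⇒n1 (via fail)
[39] read 'c'  n1⇒n2
[40] read 'b'  n2⇒n3
[41] read 'b'  n3⇒n4
[42] read 'b'  n4⇒n5
[43] read 'a'  n5⇒n6  → match P0@[38:43],P1@[42:43]
[44] read 'b'  n6⇒n1 (via fail)
[45] read 'b'  n1⇒n1 (via fail)
[46] read 'c'  n1⇒n2
[47] read 'b'  n2⇒n3
[48] read 'b'  n3⇒n4
[49] read 'b'  n4⇒n5
[50] read 'a'  n5⇒n6  → match P0@[45:50],P1@[49:50]
[51] read 'b'  n6⇒n1 (via fail)
[52] read 'a'  n1⇒n7  → match P1@[51:52]
[53] read 'b'  n7⇒n1 (via fail)
[54] read 'a'  n1⇒n7  → match P1@[53:54]
[55] read 'b'  n7⇒n1 (via fail)
[56] read 'b'  n1⇒n1 (via fail)
[57] read 'c'  n1⇒n2
[58] read 'b'  n2⇒n3
[59] read 'b'  n3⇒n4
[60] read 'b'  n4⇒n5
[61] read 'a'  n5⇒n6  → match P0@[56:61],P1@[60:61]
[62] read 'b'  n6⇒n1 (via fail)

Result: [[3,1],[5,1],[10,1],[16,0],[16,1],[22,0],[22,1],[27,1],[34,0],[34,1],[36,1],[43,0],[43,1],[50,0],[50,1],[52,1],[54,1],[61,0],[61,1]]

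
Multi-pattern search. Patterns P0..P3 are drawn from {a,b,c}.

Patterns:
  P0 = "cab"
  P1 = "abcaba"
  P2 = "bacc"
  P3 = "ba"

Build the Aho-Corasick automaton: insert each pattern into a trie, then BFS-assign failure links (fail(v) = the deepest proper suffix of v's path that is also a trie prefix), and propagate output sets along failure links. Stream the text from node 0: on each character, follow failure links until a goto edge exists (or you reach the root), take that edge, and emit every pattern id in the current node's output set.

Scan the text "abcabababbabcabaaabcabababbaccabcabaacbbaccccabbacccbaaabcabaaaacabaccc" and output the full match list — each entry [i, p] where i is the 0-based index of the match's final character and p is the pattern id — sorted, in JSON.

Build:
Trie (insert patterns):
  0='ε' goto a→4 b→10 c→1
  1='c' goto a→2
  2='ca' goto b→3
  3='cab' goto ·  ←P0
  4='a' goto b→5
  5='ab' goto c→6
  6='abc' goto a→7
  7='abca' goto b→8
  8='abcab' goto a→9
  9='abcaba' goto ·  ←P1
  10='b' goto a→11
  11='ba' goto c→12  ←P3
  12='bac' goto c→13
  13='bacc' goto ·  ←P2

BFS fail/out derivation:
  n1('c'): parent n0 fail=0; on 'c' 0 → fail=0;  out ∅∪∅=∅
  n4('a'): parent n0 fail=0; on 'a' 0 → fail=0;  out ∅∪∅=∅
  n10('b'): parent n0 fail=0; on 'b' 0 → fail=0;  out ∅∪∅=∅
  n2('ca'): parent n1 fail=0; on 'a' 0 → fail=4;  out ∅∪∅=∅
  n5('ab'): parent n4 fail=0; on 'b' 0 → fail=10;  out ∅∪∅=∅
  n11('ba'): parent n10 fail=0; on 'a' 0 → fail=4;  out {3}∪∅={3}
  n3('cab'): parent n2 fail=4; on 'b' 4 → fail=5;  out {0}∪∅={0}
  n6('abc'): parent n5 fail=10; on 'c' 10→0 → fail=1;  out ∅∪∅=∅
  n12('bac'): parent n11 fail=4; on 'c' 4→0 → fail=1;  out ∅∪∅=∅
  n7('abca'): parent n6 fail=1; on 'a' 1 → fail=2;  out ∅∪∅=∅
  n13('bacc'): parent n12 fail=1; on 'c' 1→0 → fail=1;  out {2}∪∅={2}
  n8('abcab'): parent n7 fail=2; on 'b' 2 → fail=3;  out ∅∪{0}={0}
  n9('abcaba'): parent n8 fail=3; on 'a' 3→5→10 → fail=11;  out {1}∪{3}={1,3}

Text stream:
pos 0 'a': at 4
pos 1 'b': at 5
pos 2 'c': at 6
pos 3 'a': at 7
pos 4 'b': at 8  ** P0@[2:4]
pos 5 'a': at 9  ** P1@[0:5],P3@[4:5]
pos 6 'b': at 5 (via fail)
pos 7 'a': at 11 (via fail)  ** P3@[6:7]
pos 8 'b': at 5 (via fail)
pos 9 'b': at 10 (via fail)
pos 10 'a': at 11  ** P3@[9:10]
pos 11 'b': at 5 (via fail)
pos 12 'c': at 6
pos 13 'a': at 7
pos 14 'b': at 8  ** P0@[12:14]
pos 15 'a': at 9  ** P1@[10:15],P3@[14:15]
pos 16 'a': at 4 (via fail)
pos 17 'a': at 4 (via fail)
pos 18 'b': at 5
pos 19 'c': at 6
pos 20 'a': at 7
pos 21 'b': at 8  ** P0@[19:21]
pos 22 'a': at 9  ** P1@[17:22],P3@[21:22]
pos 23 'b': at 5 (via fail)
pos 24 'a': at 11 (via fail)  ** P3@[23:24]
pos 25 'b': at 5 (via fail)
pos 26 'b': at 10 (via fail)
pos 27 'a': at 11  ** P3@[26:27]
pos 28 'c': at 12
pos 29 'c': at 13  ** P2@[26:29]
pos 30 'a': at 2 (via fail)
pos 31 'b': at 3  ** P0@[29:31]
pos 32 'c': at 6 (via fail)
pos 33 'a': at 7
pos 34 'b': at 8  ** P0@[32:34]
pos 35 'a': at 9  ** P1@[30:35],P3@[34:35]
pos 36 'a': at 4 (via fail)
pos 37 'c': at 1 (via fail)
pos 38 'b': at 10 (via fail)
pos 39 'b': at 10 (via fail)
pos 40 'a': at 11  ** P3@[39:40]
pos 41 'c': at 12
pos 42 'c': at 13  ** P2@[39:42]
pos 43 'c': at 1 (via fail)
pos 44 'c': at 1 (via fail)
pos 45 'a': at 2
pos 46 'b': at 3  ** P0@[44:46]
pos 47 'b': at 10 (via fail)
pos 48 'a': at 11  ** P3@[47:48]
pos 49 'c': at 12
pos 50 'c': at 13  ** P2@[47:50]
pos 51 'c': at 1 (via fail)
pos 52 'b': at 10 (via fail)
pos 53 'a': at 11  ** P3@[52:53]
pos 54 'a': at 4 (via fail)
pos 55 'a': at 4 (via fail)
pos 56 'b': at 5
pos 57 'c': at 6
pos 58 'a': at 7
pos 59 'b': at 8  ** P0@[57:59]
pos 60 'a': at 9  ** P1@[55:60],P3@[59:60]
pos 61 'a': at 4 (via fail)
pos 62 'a': at 4 (via fail)
pos 63 'a': at 4 (via fail)
pos 64 'c': at 1 (via fail)
pos 65 'a': at 2
pos 66 'b': at 3  ** P0@[64:66]
pos 67 'a': at 11 (via fail)  ** P3@[66:67]
pos 68 'c': at 12
pos 69 'c': at 13  ** P2@[66:69]
pos 70 'c': at 1 (via fail)

Result: [[4,0],[5,1],[5,3],[7,3],[10,3],[14,0],[15,1],[15,3],[21,0],[22,1],[22,3],[24,3],[27,3],[29,2],[31,0],[34,0],[35,1],[35,3],[40,3],[42,2],[46,0],[48,3],[50,2],[53,3],[59,0],[60,1],[60,3],[66,0],[67,3],[69,2]]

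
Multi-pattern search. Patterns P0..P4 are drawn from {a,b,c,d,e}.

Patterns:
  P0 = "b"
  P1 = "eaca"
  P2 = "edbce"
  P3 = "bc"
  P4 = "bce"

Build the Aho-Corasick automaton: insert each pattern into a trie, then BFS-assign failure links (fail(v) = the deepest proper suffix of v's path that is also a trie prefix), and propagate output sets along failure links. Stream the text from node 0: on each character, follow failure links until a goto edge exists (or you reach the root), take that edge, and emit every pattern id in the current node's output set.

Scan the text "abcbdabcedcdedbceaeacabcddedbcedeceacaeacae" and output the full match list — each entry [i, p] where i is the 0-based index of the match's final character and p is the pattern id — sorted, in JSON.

Construct AC machine:
Trie (insert patterns):
  n0 'ε': b→1 e→2
  n1 'b': c→10  [P0 ends]
  n2 'e': a→3 d→6
  n3 'ea': c→4
  n4 'eac': a→5
  n5 'eaca': ·  [P1 ends]
  n6 'ed': b→7
  n7 'edb': c→8
  n8 'edbc': e→9
  n9 'edbce': ·  [P2 ends]
  n10 'bc': e→11  [P3 ends]
  n11 'bce': ·  [P4 ends]

BFS fail/out derivation:
  fail(1) 'b': from fail(0)=0 chase 'b': 0 ⇒ 0;  out={0}∪out(0)={0}
  fail(2) 'e': from fail(0)=0 chase 'e': 0 ⇒ 0;  out=∅∪out(0)=∅
  fail(3) 'ea': from fail(2)=0 chase 'a': 0 ⇒ 0;  out=∅∪out(0)=∅
  fail(6) 'ed': from fail(2)=0 chase 'd': 0 ⇒ 0;  out=∅∪out(0)=∅
  fail(10) 'bc': from fail(1)=0 chase 'c': 0 ⇒ 0;  out={3}∪out(0)={3}
  fail(4) 'eac': from fail(3)=0 chase 'c': 0 ⇒ 0;  out=∅∪out(0)=∅
  fail(7) 'edb': from fail(6)=0 chase 'b': 0 ⇒ 1;  out=∅∪out(1)={0}
  fail(11) 'bce': from fail(10)=0 chase 'e': 0 ⇒ 2;  out={4}∪out(2)={4}
  fail(5) 'eaca': from fail(4)=0 chase 'a': 0 ⇒ 0;  out={1}∪out(0)={1}
  fail(8) 'edbc': from fail(7)=1 chase 'c': 1 ⇒ 10;  out=∅∪out(10)={3}
  fail(9) 'edbce': from fail(8)=10 chase 'e': 10 ⇒ 11;  out={2}∪out(11)={2,4}

Text stream:
i=0 'a': node 0→0
i=1 'b': node 0→1  → match P0@[1:1]
i=2 'c': node 1→10  → match P3@[1:2]
i=3 'b': node 10→1 ·f  → match P0@[3:3]
i=4 'd': node 1→0 ·f
i=5 'a': node 0→0
i=6 'b': node 0→1  → match P0@[6:6]
i=7 'c': node 1→10  → match P3@[6:7]
i=8 'e': node 10→11  → match P4@[6:8]
i=9 'd': node 11→6 ·f
i=10 'c': node 6→0 ·f
i=11 'd': node 0→0
i=12 'e': node 0→2
i=13 'd': node 2→6
i=14 'b': node 6→7  → match P0@[14:14]
i=15 'c': node 7→8  → match P3@[14:15]
i=16 'e': node 8→9  → match P2@[12:16],P4@[14:16]
i=17 'a': node 9→3 ·f
i=18 'e': node 3→2 ·f
i=19 'a': node 2→3
i=20 'c': node 3→4
i=21 'a': node 4→5  → match P1@[18:21]
i=22 'b': node 5→1 ·f  → match P0@[22:22]
i=23 'c': node 1→10  → match P3@[22:23]
i=24 'd': node 10→0 ·f
i=25 'd': node 0→0
i=26 'e': node 0→2
i=27 'd': node 2→6
i=28 'b': node 6→7  → match P0@[28:28]
i=29 'c': node 7→8  → match P3@[28:29]
i=30 'e': node 8→9  → match P2@[26:30],P4@[28:30]
i=31 'd': node 9→6 ·f
i=32 'e': node 6→2 ·f
i=33 'c': node 2→0 ·f
i=34 'e': node 0→2
i=35 'a': node 2→3
i=36 'c': node 3→4
i=37 'a': node 4→5  → match P1@[34:37]
i=38 'e': node 5→2 ·f
i=39 'a': node 2→3
i=40 'c': node 3→4
i=41 'a': node 4→5  → match P1@[38:41]
i=42 'e': node 5→2 ·f

All matches (sorted): [[1,0],[2,3],[3,0],[6,0],[7,3],[8,4],[14,0],[15,3],[16,2],[16,4],[21,1],[22,0],[23,3],[28,0],[29,3],[30,2],[30,4],[37,1],[41,1]]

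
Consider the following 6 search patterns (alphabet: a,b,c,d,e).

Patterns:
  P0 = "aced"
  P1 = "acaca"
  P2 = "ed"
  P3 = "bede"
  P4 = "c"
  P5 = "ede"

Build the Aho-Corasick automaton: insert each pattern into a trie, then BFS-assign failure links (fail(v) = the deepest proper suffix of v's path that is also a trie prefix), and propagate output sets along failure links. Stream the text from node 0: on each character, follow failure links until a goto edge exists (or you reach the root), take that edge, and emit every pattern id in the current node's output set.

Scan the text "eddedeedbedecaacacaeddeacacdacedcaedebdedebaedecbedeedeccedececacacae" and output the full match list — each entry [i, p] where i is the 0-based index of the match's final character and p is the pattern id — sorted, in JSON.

Build automaton:
Trie (insert patterns):
  n0 'ε': a→1 b→10 c→14 e→8
  n1 'a': c→2
  n2 'ac': a→5 e→3
  n3 'ace': d→4
  n4 'aced': ·  ←P0
  n5 'aca': c→6
  n6 'acac': a→7
  n7 'acaca': ·  ←P1
  n8 'e': d→9
  n9 'ed': e→15  ←P2
  n10 'b': e→11
  n11 'be': d→12
  n12 'bed': e→13
  n13 'bede': ·  ←P3
  n14 'c': ·  ←P4
  n15 'ede': ·  ←P5

Failure links (BFS by depth):
  fail(1) 'a': from fail(0)=0 chase 'a': 0 ⇒ 0;  out=∅∪out(0)=∅
  fail(8) 'e': from fail(0)=0 chase 'e': 0 ⇒ 0;  out=∅∪out(0)=∅
  fail(10) 'b': from fail(0)=0 chase 'b': 0 ⇒ 0;  out=∅∪out(0)=∅
  fail(14) 'c': from fail(0)=0 chase 'c': 0 ⇒ 0;  out={4}∪out(0)={4}
  fail(2) 'ac': from fail(1)=0 chase 'c': 0 ⇒ 14;  out=∅∪out(14)={4}
  fail(9) 'ed': from fail(8)=0 chase 'd': 0 ⇒ 0;  out={2}∪out(0)={2}
  fail(11) 'be': from fail(10)=0 chase 'e': 0 ⇒ 8;  out=∅∪out(8)=∅
  fail(3) 'ace': from fail(2)=14 chase 'e': 14→0 ⇒ 8;  out=∅∪out(8)=∅
  fail(5) 'aca': from fail(2)=14 chase 'a': 14→0 ⇒ 1;  out=∅∪out(1)=∅
  fail(12) 'bed': from fail(11)=8 chase 'd': 8 ⇒ 9;  out=∅∪out(9)={2}
  fail(15) 'ede': from fail(9)=0 chase 'e': 0 ⇒ 8;  out={5}∪out(8)={5}
  fail(4) 'aced': from fail(3)=8 chase 'd': 8 ⇒ 9;  out={0}∪out(9)={0,2}
  fail(6) 'acac': from fail(5)=1 chase 'c': 1 ⇒ 2;  out=∅∪out(2)={4}
  fail(13) 'bede': from fail(12)=9 chase 'e': 9 ⇒ 15;  out={3}∪out(15)={3,5}
  fail(7) 'acaca': from fail(6)=2 chase 'a': 2 ⇒ 5;  out={1}∪out(5)={1}

Scan:
pos 0 'e': at 8
pos 1 'd': at 9  → match P2@[0:1]
pos 2 'd': at 0 (via fail)
pos 3 'e': at 8
pos 4 'd': at 9  → match P2@[3:4]
pos 5 'e': at 15  → match P5@[3:5]
pos 6 'e': at 8 (via fail)
pos 7 'd': at 9  → match P2@[6:7]
pos 8 'b': at 10 (via fail)
pos 9 'e': at 11
pos 10 'd': at 12  → match P2@[9:10]
pos 11 'e': at 13  → match P3@[8:11],P5@[9:11]
pos 12 'c': at 14 (via fail)  → match P4@[12:12]
pos 13 'a': at 1 (via fail)
pos 14 'a': at 1 (via fail)
pos 15 'c': at 2  → match P4@[15:15]
pos 16 'a': at 5
pos 17 'c': at 6  → match P4@[17:17]
pos 18 'a': at 7  → match P1@[14:18]
pos 19 'e': at 8 (via fail)
pos 20 'd': at 9  → match P2@[19:20]
pos 21 'd': at 0 (via fail)
pos 22 'e': at 8
pos 23 'a': at 1 (via fail)
pos 24 'c': at 2  → match P4@[24:24]
pos 25 'a': at 5
pos 26 'c': at 6  → match P4@[26:26]
pos 27 'd': at 0 (via fail)
pos 28 'a': at 1
pos 29 'c': at 2  → match P4@[29:29]
pos 30 'e': at 3
pos 31 'd': at 4  → match P0@[28:31],P2@[30:31]
pos 32 'c': at 14 (via fail)  → match P4@[32:32]
pos 33 'a': at 1 (via fail)
pos 34 'e': at 8 (via fail)
pos 35 'd': at 9  → match P2@[34:35]
pos 36 'e': at 15  → match P5@[34:36]
pos 37 'b': at 10 (via fail)
pos 38 'd': at 0 (via fail)
pos 39 'e': at 8
pos 40 'd': at 9  → match P2@[39:40]
pos 41 'e': at 15  → match P5@[39:41]
pos 42 'b': at 10 (via fail)
pos 43 'a': at 1 (via fail)
pos 44 'e': at 8 (via fail)
pos 45 'd': at 9  → match P2@[44:45]
pos 46 'e': at 15  → match P5@[44:46]
pos 47 'c': at 14 (via fail)  → match P4@[47:47]
pos 48 'b': at 10 (via fail)
pos 49 'e': at 11
pos 50 'd': at 12  → match P2@[49:50]
pos 51 'e': at 13  → match P3@[48:51],P5@[49:51]
pos 52 'e': at 8 (via fail)
pos 53 'd': at 9  → match P2@[52:53]
pos 54 'e': at 15  → match P5@[52:54]
pos 55 'c': at 14 (via fail)  → match P4@[55:55]
pos 56 'c': at 14 (via fail)  → match P4@[56:56]
pos 57 'e': at 8 (via fail)
pos 58 'd': at 9  → match P2@[57:58]
pos 59 'e': at 15  → match P5@[57:59]
pos 60 'c': at 14 (via fail)  → match P4@[60:60]
pos 61 'e': at 8 (via fail)
pos 62 'c': at 14 (via fail)  → match P4@[62:62]
pos 63 'a': at 1 (via fail)
pos 64 'c': at 2  → match P4@[64:64]
pos 65 'a': at 5
pos 66 'c': at 6  → match P4@[66:66]
pos 67 'a': at 7  → match P1@[63:67]
pos 68 'e': at 8 (via fail)

Matches: [[1,2],[4,2],[5,5],[7,2],[10,2],[11,3],[11,5],[12,4],[15,4],[17,4],[18,1],[20,2],[24,4],[26,4],[29,4],[31,0],[31,2],[32,4],[35,2],[36,5],[40,2],[41,5],[45,2],[46,5],[47,4],[50,2],[51,3],[51,5],[53,2],[54,5],[55,4],[56,4],[58,2],[59,5],[60,4],[62,4],[64,4],[66,4],[67,1]]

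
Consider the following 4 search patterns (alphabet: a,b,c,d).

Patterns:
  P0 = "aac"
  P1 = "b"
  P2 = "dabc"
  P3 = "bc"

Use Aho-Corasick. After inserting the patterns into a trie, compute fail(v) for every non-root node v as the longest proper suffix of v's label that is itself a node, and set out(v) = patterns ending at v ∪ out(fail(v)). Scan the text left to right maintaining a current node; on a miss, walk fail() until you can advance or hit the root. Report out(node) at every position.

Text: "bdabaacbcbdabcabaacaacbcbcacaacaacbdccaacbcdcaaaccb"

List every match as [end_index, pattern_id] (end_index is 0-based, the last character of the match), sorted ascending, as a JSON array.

Build:
Trie (insert patterns):
  n0 'ε': a→1 b→4 d→5
  n1 'a': a→2
  n2 'aa': c→3
  n3 'aac': ·  ←P0
  n4 'b': c→9  ←P1
  n5 'd': a→6
  n6 'da': b→7
  n7 'dab': c→8
  n8 'dabc': ·  ←P2
  n9 'bc': ·  ←P3

Failure links (BFS by depth):
  fail(1) 'a': from fail(0)=0 chase 'a': 0 ⇒ 0;  out=∅∪out(0)=∅
  fail(4) 'b': from fail(0)=0 chase 'b': 0 ⇒ 0;  out={1}∪out(0)={1}
  fail(5) 'd': from fail(0)=0 chase 'd': 0 ⇒ 0;  out=∅∪out(0)=∅
  fail(2) 'aa': from fail(1)=0 chase 'a': 0 ⇒ 1;  out=∅∪out(1)=∅
  fail(6) 'da': from fail(5)=0 chase 'a': 0 ⇒ 1;  out=∅∪out(1)=∅
  fail(9) 'bc': from fail(4)=0 chase 'c': 0 ⇒ 0;  out={3}∪out(0)={3}
  fail(3) 'aac': from fail(2)=1 chase 'c': 1→0 ⇒ 0;  out={0}∪out(0)={0}
  fail(7) 'dab': from fail(6)=1 chase 'b': 1→0 ⇒ 4;  out=∅∪out(4)={1}
  fail(8) 'dabc': from fail(7)=4 chase 'c': 4 ⇒ 9;  out={2}∪out(9)={2,3}

Scan:
pos 0 'b': at 4  emit P1@[0:0]
pos 1 'd': at 5 (via fail)
pos 2 'a': at 6
pos 3 'b': at 7  emit P1@[3:3]
pos 4 'a': at 1 (via fail)
pos 5 'a': at 2
pos 6 'c': at 3  emit P0@[4:6]
pos 7 'b': at 4 (via fail)  emit P1@[7:7]
pos 8 'c': at 9  emit P3@[7:8]
pos 9 'b': at 4 (via fail)  emit P1@[9:9]
pos 10 'd': at 5 (via fail)
pos 11 'a': at 6
pos 12 'b': at 7  emit P1@[12:12]
pos 13 'c': at 8  emit P2@[10:13],P3@[12:13]
pos 14 'a': at 1 (via fail)
pos 15 'b': at 4 (via fail)  emit P1@[15:15]
pos 16 'a': at 1 (via fail)
pos 17 'a': at 2
pos 18 'c': at 3  emit P0@[16:18]
pos 19 'a': at 1 (via fail)
pos 20 'a': at 2
pos 21 'c': at 3  emit P0@[19:21]
pos 22 'b': at 4 (via fail)  emit P1@[22:22]
pos 23 'c': at 9  emit P3@[22:23]
pos 24 'b': at 4 (via fail)  emit P1@[24:24]
pos 25 'c': at 9  emit P3@[24:25]
pos 26 'a': at 1 (via fail)
pos 27 'c': at 0 (via fail)
pos 28 'a': at 1
pos 29 'a': at 2
pos 30 'c': at 3  emit P0@[28:30]
pos 31 'a': at 1 (via fail)
pos 32 'a': at 2
pos 33 'c': at 3  emit P0@[31:33]
pos 34 'b': at 4 (via fail)  emit P1@[34:34]
pos 35 'd': at 5 (via fail)
pos 36 'c': at 0 (via fail)
pos 37 'c': at 0
pos 38 'a': at 1
pos 39 'a': at 2
pos 40 'c': at 3  emit P0@[38:40]
pos 41 'b': at 4 (via fail)  emit P1@[41:41]
pos 42 'c': at 9  emit P3@[41:42]
pos 43 'd': at 5 (via fail)
pos 44 'c': at 0 (via fail)
pos 45 'a': at 1
pos 46 'a': at 2
pos 47 'a': at 2 (via fail)
pos 48 'c': at 3  emit P0@[46:48]
pos 49 'c': at 0 (via fail)
pos 50 'b': at 4  emit P1@[50:50]

Result: [[0,1],[3,1],[6,0],[7,1],[8,3],[9,1],[12,1],[13,2],[13,3],[15,1],[18,0],[21,0],[22,1],[23,3],[24,1],[25,3],[30,0],[33,0],[34,1],[40,0],[41,1],[42,3],[48,0],[50,1]]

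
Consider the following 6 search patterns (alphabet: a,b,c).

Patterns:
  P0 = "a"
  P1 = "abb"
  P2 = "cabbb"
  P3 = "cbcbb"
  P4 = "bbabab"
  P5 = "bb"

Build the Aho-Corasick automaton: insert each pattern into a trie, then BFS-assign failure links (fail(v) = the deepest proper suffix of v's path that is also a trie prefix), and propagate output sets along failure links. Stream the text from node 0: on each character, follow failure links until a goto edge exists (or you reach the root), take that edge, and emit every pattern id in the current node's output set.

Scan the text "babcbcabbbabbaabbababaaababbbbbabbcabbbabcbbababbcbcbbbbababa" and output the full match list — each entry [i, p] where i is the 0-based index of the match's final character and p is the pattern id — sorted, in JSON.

Build automaton:
Trie nodes:
  0='ε' goto a→1 b→13 c→4
  1='a' goto b→2  [P0 ends]
  2='ab' goto b→3
  3='abb' goto ·  [P1 ends]
  4='c' goto a→5 b→9
  5='ca' goto b→6
  6='cab' goto b→7
  7='cabb' goto b→8
  8='cabbb' goto ·  [P2 ends]
  9='cb' goto c→10
  10='cbc' goto b→11
  11='cbcb' goto b→12
  12='cbcbb' goto ·  [P3 ends]
  13='b' goto b→14
  14='bb' goto a→15  [P5 ends]
  15='bba' goto b→16
  16='bbab' goto a→17
  17='bbaba' goto b→18
  18='bbabab' goto ·  [P4 ends]

BFS fail/out derivation:
  n1('a'): parent n0 fail=0; on 'a' 0 → fail=0;  out {0}∪∅={0}
  n4('c'): parent n0 fail=0; on 'c' 0 → fail=0;  out ∅∪∅=∅
  n13('b'): parent n0 fail=0; on 'b' 0 → fail=0;  out ∅∪∅=∅
  n2('ab'): parent n1 fail=0; on 'b' 0 → fail=13;  out ∅∪∅=∅
  n5('ca'): parent n4 fail=0; on 'a' 0 → fail=1;  out ∅∪{0}={0}
  n9('cb'): parent n4 fail=0; on 'b' 0 → fail=13;  out ∅∪∅=∅
  n14('bb'): parent n13 fail=0; on 'b' 0 → fail=13;  out {5}∪∅={5}
  n3('abb'): parent n2 fail=13; on 'b' 13 → fail=14;  out {1}∪{5}={1,5}
  n6('cab'): parent n5 fail=1; on 'b' 1 → fail=2;  out ∅∪∅=∅
  n10('cbc'): parent n9 fail=13; on 'c' 13→0 → fail=4;  out ∅∪∅=∅
  n15('bba'): parent n14 fail=13; on 'a' 13→0 → fail=1;  out ∅∪{0}={0}
  n7('cabb'): parent n6 fail=2; on 'b' 2 → fail=3;  out ∅∪{1,5}={1,5}
  n11('cbcb'): parent n10 fail=4; on 'b' 4 → fail=9;  out ∅∪∅=∅
  n16('bbab'): parent n15 fail=1; on 'b' 1 → fail=2;  out ∅∪∅=∅
  n8('cabbb'): parent n7 fail=3; on 'b' 3→14→13 → fail=14;  out {2}∪{5}={2,5}
  n12('cbcbb'): parent n11 fail=9; on 'b' 9→13 → fail=14;  out {3}∪{5}={3,5}
  n17('bbaba'): parent n16 fail=2; on 'a' 2→13→0 → fail=1;  out ∅∪{0}={0}
  n18('bbabab'): parent n17 fail=1; on 'b' 1 → fail=2;  out {4}∪∅={4}

Text stream:
[0] read 'b'  n0⇒n13
[1] read 'a'  n13⇒n1 (via fail)  ** P0@[1:1]
[2] read 'b'  n1⇒n2
[3] read 'c'  n2⇒n4 (via fail)
[4] read 'b'  n4⇒n9
[5] read 'c'  n9⇒n10
[6] read 'a'  n10⇒n5 (via fail)  ** P0@[6:6]
[7] read 'b'  n5⇒n6
[8] read 'b'  n6⇒n7  ** P1@[6:8],P5@[7:8]
[9] read 'b'  n7⇒n8  ** P2@[5:9],P5@[8:9]
[10] read 'a'  n8⇒n15 (via fail)  ** P0@[10:10]
[11] read 'b'  n15⇒n16
[12] read 'b'  n16⇒n3 (via fail)  ** P1@[10:12],P5@[11:12]
[13] read 'a'  n3⇒n15 (via fail)  ** P0@[13:13]
[14] read 'a'  n15⇒n1 (via fail)  ** P0@[14:14]
[15] read 'b'  n1⇒n2
[16] read 'b'  n2⇒n3  ** P1@[14:16],P5@[15:16]
[17] read 'a'  n3⇒n15 (via fail)  ** P0@[17:17]
[18] read 'b'  n15⇒n16
[19] read 'a'  n16⇒n17  ** P0@[19:19]
[20] read 'b'  n17⇒n18  ** P4@[15:20]
[21] read 'a'  n18⇒n1 (via fail)  ** P0@[21:21]
[22] read 'a'  n1⇒n1 (via fail)  ** P0@[22:22]
[23] read 'a'  n1⇒n1 (via fail)  ** P0@[23:23]
[24] read 'b'  n1⇒n2
[25] read 'a'  n2⇒n1 (via fail)  ** P0@[25:25]
[26] read 'b'  n1⇒n2
[27] read 'b'  n2⇒n3  ** P1@[25:27],P5@[26:27]
[28] read 'b'  n3⇒n14 (via fail)  ** P5@[27:28]
[29] read 'b'  n14⇒n14 (via fail)  ** P5@[28:29]
[30] read 'b'  n14⇒n14 (via fail)  ** P5@[29:30]
[31] read 'a'  n14⇒n15  ** P0@[31:31]
[32] read 'b'  n15⇒n16
[33] read 'b'  n16⇒n3 (via fail)  ** P1@[31:33],P5@[32:33]
[34] read 'c'  n3⇒n4 (via fail)
[35] read 'a'  n4⇒n5  ** P0@[35:35]
[36] read 'b'  n5⇒n6
[37] read 'b'  n6⇒n7  ** P1@[35:37],P5@[36:37]
[38] read 'b'  n7⇒n8  ** P2@[34:38],P5@[37:38]
[39] read 'a'  n8⇒n15 (via fail)  ** P0@[39:39]
[40] read 'b'  n15⇒n16
[41] read 'c'  n16⇒n4 (via fail)
[42] read 'b'  n4⇒n9
[43] read 'b'  n9⇒n14 (via fail)  ** P5@[42:43]
[44] read 'a'  n14⇒n15  ** P0@[44:44]
[45] read 'b'  n15⇒n16
[46] read 'a'  n16⇒n17  ** P0@[46:46]
[47] read 'b'  n17⇒n18  ** P4@[42:47]
[48] read 'b'  n18⇒n3 (via fail)  ** P1@[46:48],P5@[47:48]
[49] read 'c'  n3⇒n4 (via fail)
[50] read 'b'  n4⇒n9
[51] read 'c'  n9⇒n10
[52] read 'b'  n10⇒n11
[53] read 'b'  n11⇒n12  ** P3@[49:53],P5@[52:53]
[54] read 'b'  n12⇒n14 (via fail)  ** P5@[53:54]
[55] read 'b'  n14⇒n14 (via fail)  ** P5@[54:55]
[56] read 'a'  n14⇒n15  ** P0@[56:56]
[57] read 'b'  n15⇒n16
[58] read 'a'  n16⇒n17  ** P0@[58:58]
[59] read 'b'  n17⇒n18  ** P4@[54:59]
[60] read 'a'  n18⇒n1 (via fail)  ** P0@[60:60]

All matches (sorted): [[1,0],[6,0],[8,1],[8,5],[9,2],[9,5],[10,0],[12,1],[12,5],[13,0],[14,0],[16,1],[16,5],[17,0],[19,0],[20,4],[21,0],[22,0],[23,0],[25,0],[27,1],[27,5],[28,5],[29,5],[30,5],[31,0],[33,1],[33,5],[35,0],[37,1],[37,5],[38,2],[38,5],[39,0],[43,5],[44,0],[46,0],[47,4],[48,1],[48,5],[53,3],[53,5],[54,5],[55,5],[56,0],[58,0],[59,4],[60,0]]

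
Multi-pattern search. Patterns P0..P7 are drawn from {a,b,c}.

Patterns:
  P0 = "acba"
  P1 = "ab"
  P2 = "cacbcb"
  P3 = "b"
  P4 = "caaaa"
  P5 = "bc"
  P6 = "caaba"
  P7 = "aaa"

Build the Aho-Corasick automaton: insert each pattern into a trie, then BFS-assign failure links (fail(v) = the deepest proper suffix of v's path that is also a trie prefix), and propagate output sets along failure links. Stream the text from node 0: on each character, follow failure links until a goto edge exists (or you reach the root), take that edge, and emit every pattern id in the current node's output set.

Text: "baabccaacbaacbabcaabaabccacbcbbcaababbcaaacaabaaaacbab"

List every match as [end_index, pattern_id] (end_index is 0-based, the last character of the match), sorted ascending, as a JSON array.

Construct AC machine:
Trie (insert patterns):
  n0 'ε': a→1 b→12 c→6
  n1 'a': a→19 b→5 c→2
  n2 'ac': b→3
  n3 'acb': a→4
  n4 'acba': ·  ←P0
  n5 'ab': ·  ←P1
  n6 'c': a→7
  n7 'ca': a→13 c→8
  n8 'cac': b→9
  n9 'cacb': c→10
  n10 'cacbc': b→11
  n11 'cacbcb': ·  ←P2
  n12 'b': c→16  ←P3
  n13 'caa': a→14 b→17
  n14 'caaa': a→15
  n15 'caaaa': ·  ←P4
  n16 'bc': ·  ←P5
  n17 'caab': a→18
  n18 'caaba': ·  ←P6
  n19 'aa': a→20
  n20 'aaa': ·  ←P7

Failure links (BFS by depth):
  fail(1) 'a': from fail(0)=0 chase 'a': 0 ⇒ 0;  out=∅∪out(0)=∅
  fail(6) 'c': from fail(0)=0 chase 'c': 0 ⇒ 0;  out=∅∪out(0)=∅
  fail(12) 'b': from fail(0)=0 chase 'b': 0 ⇒ 0;  out={3}∪out(0)={3}
  fail(2) 'ac': from fail(1)=0 chase 'c': 0 ⇒ 6;  out=∅∪out(6)=∅
  fail(5) 'ab': from fail(1)=0 chase 'b': 0 ⇒ 12;  out={1}∪out(12)={1,3}
  fail(7) 'ca': from fail(6)=0 chase 'a': 0 ⇒ 1;  out=∅∪out(1)=∅
  fail(16) 'bc': from fail(12)=0 chase 'c': 0 ⇒ 6;  out={5}∪out(6)={5}
  fail(19) 'aa': from fail(1)=0 chase 'a': 0 ⇒ 1;  out=∅∪out(1)=∅
  fail(3) 'acb': from fail(2)=6 chase 'b': 6→0 ⇒ 12;  out=∅∪out(12)={3}
  fail(8) 'cac': from fail(7)=1 chase 'c': 1 ⇒ 2;  out=∅∪out(2)=∅
  fail(13) 'caa': from fail(7)=1 chase 'a': 1 ⇒ 19;  out=∅∪out(19)=∅
  fail(20) 'aaa': from fail(19)=1 chase 'a': 1 ⇒ 19;  out={7}∪out(19)={7}
  fail(4) 'acba': from fail(3)=12 chase 'a': 12→0 ⇒ 1;  out={0}∪out(1)={0}
  fail(9) 'cacb': from fail(8)=2 chase 'b': 2 ⇒ 3;  out=∅∪out(3)={3}
  fail(14) 'caaa': from fail(13)=19 chase 'a': 19 ⇒ 20;  out=∅∪out(20)={7}
  fail(17) 'caab': from fail(13)=19 chase 'b': 19→1 ⇒ 5;  out=∅∪out(5)={1,3}
  fail(10) 'cacbc': from fail(9)=3 chase 'c': 3→12 ⇒ 16;  out=∅∪out(16)={5}
  fail(15) 'caaaa': from fail(14)=20 chase 'a': 20→19 ⇒ 20;  out={4}∪out(20)={4,7}
  fail(18) 'caaba': from fail(17)=5 chase 'a': 5→12→0 ⇒ 1;  out={6}∪out(1)={6}
  fail(11) 'cacbcb': from fail(10)=16 chase 'b': 16→6→0 ⇒ 12;  out={2}∪out(12)={2,3}

Text stream:
i=0 'b': node 0→12  emit P3@[0:0]
i=1 'a': node 12→1 (fail-walked)
i=2 'a': node 1→19
i=3 'b': node 19→5 (fail-walked)  emit P1@[2:3],P3@[3:3]
i=4 'c': node 5→16 (fail-walked)  emit P5@[3:4]
i=5 'c': node 16→6 (fail-walked)
i=6 'a': node 6→7
i=7 'a': node 7→13
i=8 'c': node 13→2 (fail-walked)
i=9 'b': node 2→3  emit P3@[9:9]
i=10 'a': node 3→4  emit P0@[7:10]
i=11 'a': node 4→19 (fail-walked)
i=12 'c': node 19→2 (fail-walked)
i=13 'b': node 2→3  emit P3@[13:13]
i=14 'a': node 3→4  emit P0@[11:14]
i=15 'b': node 4→5 (fail-walked)  emit P1@[14:15],P3@[15:15]
i=16 'c': node 5→16 (fail-walked)  emit P5@[15:16]
i=17 'a': node 16→7 (fail-walked)
i=18 'a': node 7→13
i=19 'b': node 13→17  emit P1@[18:19],P3@[19:19]
i=20 'a': node 17→18  emit P6@[16:20]
i=21 'a': node 18→19 (fail-walked)
i=22 'b': node 19→5 (fail-walked)  emit P1@[21:22],P3@[22:22]
i=23 'c': node 5→16 (fail-walked)  emit P5@[22:23]
i=24 'c': node 16→6 (fail-walked)
i=25 'a': node 6→7
i=26 'c': node 7→8
i=27 'b': node 8→9  emit P3@[27:27]
i=28 'c': node 9→10  emit P5@[27:28]
i=29 'b': node 10→11  emit P2@[24:29],P3@[29:29]
i=30 'b': node 11→12 (fail-walked)  emit P3@[30:30]
i=31 'c': node 12→16  emit P5@[30:31]
i=32 'a': node 16→7 (fail-walked)
i=33 'a': node 7→13
i=34 'b': node 13→17  emit P1@[33:34],P3@[34:34]
i=35 'a': node 17→18  emit P6@[31:35]
i=36 'b': node 18→5 (fail-walked)  emit P1@[35:36],P3@[36:36]
i=37 'b': node 5→12 (fail-walked)  emit P3@[37:37]
i=38 'c': node 12→16  emit P5@[37:38]
i=39 'a': node 16→7 (fail-walked)
i=40 'a': node 7→13
i=41 'a': node 13→14  emit P7@[39:41]
i=42 'c': node 14→2 (fail-walked)
i=43 'a': node 2→7 (fail-walked)
i=44 'a': node 7→13
i=45 'b': node 13→17  emit P1@[44:45],P3@[45:45]
i=46 'a': node 17→18  emit P6@[42:46]
i=47 'a': node 18→19 (fail-walked)
i=48 'a': node 19→20  emit P7@[46:48]
i=49 'a': node 20→20 (fail-walked)  emit P7@[47:49]
i=50 'c': node 20→2 (fail-walked)
i=51 'b': node 2→3  emit P3@[51:51]
i=52 'a': node 3→4  emit P0@[49:52]
i=53 'b': node 4→5 (fail-walked)  emit P1@[52:53],P3@[53:53]

Result: [[0,3],[3,1],[3,3],[4,5],[9,3],[10,0],[13,3],[14,0],[15,1],[15,3],[16,5],[19,1],[19,3],[20,6],[22,1],[22,3],[23,5],[27,3],[28,5],[29,2],[29,3],[30,3],[31,5],[34,1],[34,3],[35,6],[36,1],[36,3],[37,3],[38,5],[41,7],[45,1],[45,3],[46,6],[48,7],[49,7],[51,3],[52,0],[53,1],[53,3]]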